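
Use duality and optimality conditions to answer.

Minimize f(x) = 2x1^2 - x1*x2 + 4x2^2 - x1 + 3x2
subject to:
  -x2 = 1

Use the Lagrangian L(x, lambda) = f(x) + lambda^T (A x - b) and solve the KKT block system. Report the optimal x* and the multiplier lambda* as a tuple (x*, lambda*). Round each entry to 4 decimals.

Form the Lagrangian:
  L(x, lambda) = (1/2) x^T Q x + c^T x + lambda^T (A x - b)
Stationarity (grad_x L = 0): Q x + c + A^T lambda = 0.
Primal feasibility: A x = b.

This gives the KKT block system:
  [ Q   A^T ] [ x     ]   [-c ]
  [ A    0  ] [ lambda ] = [ b ]

Solving the linear system:
  x*      = (0, -1)
  lambda* = (-5)
  f(x*)   = 1

x* = (0, -1), lambda* = (-5)


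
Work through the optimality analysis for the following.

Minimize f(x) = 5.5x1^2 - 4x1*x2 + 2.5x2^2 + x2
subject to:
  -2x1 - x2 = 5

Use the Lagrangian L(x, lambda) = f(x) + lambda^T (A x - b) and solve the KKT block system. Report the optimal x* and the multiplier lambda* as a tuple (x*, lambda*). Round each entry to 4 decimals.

Form the Lagrangian:
  L(x, lambda) = (1/2) x^T Q x + c^T x + lambda^T (A x - b)
Stationarity (grad_x L = 0): Q x + c + A^T lambda = 0.
Primal feasibility: A x = b.

This gives the KKT block system:
  [ Q   A^T ] [ x     ]   [-c ]
  [ A    0  ] [ lambda ] = [ b ]

Solving the linear system:
  x*      = (-1.4468, -2.1064)
  lambda* = (-3.7447)
  f(x*)   = 8.3085

x* = (-1.4468, -2.1064), lambda* = (-3.7447)


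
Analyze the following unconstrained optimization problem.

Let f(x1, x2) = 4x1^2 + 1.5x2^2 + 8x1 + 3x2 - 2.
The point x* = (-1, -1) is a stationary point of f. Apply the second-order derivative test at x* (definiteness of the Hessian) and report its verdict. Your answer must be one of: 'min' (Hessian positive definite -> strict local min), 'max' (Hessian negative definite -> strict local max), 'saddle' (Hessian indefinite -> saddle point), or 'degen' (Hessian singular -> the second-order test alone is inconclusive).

Compute the Hessian H = grad^2 f:
  H = [[8, 0], [0, 3]]
Verify stationarity: grad f(x*) = H x* + g = (0, 0).
Eigenvalues of H: 3, 8.
Both eigenvalues > 0, so H is positive definite -> x* is a strict local min.

min


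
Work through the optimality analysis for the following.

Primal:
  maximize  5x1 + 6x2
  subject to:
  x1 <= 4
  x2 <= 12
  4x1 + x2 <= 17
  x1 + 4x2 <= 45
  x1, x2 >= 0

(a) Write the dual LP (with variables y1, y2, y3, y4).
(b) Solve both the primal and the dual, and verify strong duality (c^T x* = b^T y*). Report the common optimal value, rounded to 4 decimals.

The standard primal-dual pair for 'max c^T x s.t. A x <= b, x >= 0' is:
  Dual:  min b^T y  s.t.  A^T y >= c,  y >= 0.

So the dual LP is:
  minimize  4y1 + 12y2 + 17y3 + 45y4
  subject to:
    y1 + 4y3 + y4 >= 5
    y2 + y3 + 4y4 >= 6
    y1, y2, y3, y4 >= 0

Solving the primal: x* = (1.5333, 10.8667).
  primal value c^T x* = 72.8667.
Solving the dual: y* = (0, 0, 0.9333, 1.2667).
  dual value b^T y* = 72.8667.
Strong duality: c^T x* = b^T y*. Confirmed.

72.8667


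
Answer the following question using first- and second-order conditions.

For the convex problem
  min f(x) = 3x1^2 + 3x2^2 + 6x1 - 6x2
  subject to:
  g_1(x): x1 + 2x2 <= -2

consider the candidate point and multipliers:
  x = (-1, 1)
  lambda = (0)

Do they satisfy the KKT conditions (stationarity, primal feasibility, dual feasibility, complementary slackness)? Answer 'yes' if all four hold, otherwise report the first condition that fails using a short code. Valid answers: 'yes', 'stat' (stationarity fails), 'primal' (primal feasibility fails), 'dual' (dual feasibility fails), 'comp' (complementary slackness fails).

Gradient of f: grad f(x) = Q x + c = (0, 0)
Constraint values g_i(x) = a_i^T x - b_i:
  g_1((-1, 1)) = 3
Stationarity residual: grad f(x) + sum_i lambda_i a_i = (0, 0)
  -> stationarity OK
Primal feasibility (all g_i <= 0): FAILS
Dual feasibility (all lambda_i >= 0): OK
Complementary slackness (lambda_i * g_i(x) = 0 for all i): OK

Verdict: the first failing condition is primal_feasibility -> primal.

primal


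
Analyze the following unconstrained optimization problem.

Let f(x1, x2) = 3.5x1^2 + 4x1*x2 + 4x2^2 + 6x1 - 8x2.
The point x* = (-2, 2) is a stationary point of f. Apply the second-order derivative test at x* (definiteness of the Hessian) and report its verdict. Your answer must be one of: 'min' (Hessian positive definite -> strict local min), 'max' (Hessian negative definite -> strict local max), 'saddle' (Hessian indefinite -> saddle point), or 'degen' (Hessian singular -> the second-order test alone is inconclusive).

Compute the Hessian H = grad^2 f:
  H = [[7, 4], [4, 8]]
Verify stationarity: grad f(x*) = H x* + g = (0, 0).
Eigenvalues of H: 3.4689, 11.5311.
Both eigenvalues > 0, so H is positive definite -> x* is a strict local min.

min


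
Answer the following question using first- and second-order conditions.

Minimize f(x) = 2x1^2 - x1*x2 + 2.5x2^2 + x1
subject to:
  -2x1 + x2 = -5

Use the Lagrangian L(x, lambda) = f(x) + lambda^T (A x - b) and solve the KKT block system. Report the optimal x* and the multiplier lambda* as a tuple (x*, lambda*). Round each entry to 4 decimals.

Form the Lagrangian:
  L(x, lambda) = (1/2) x^T Q x + c^T x + lambda^T (A x - b)
Stationarity (grad_x L = 0): Q x + c + A^T lambda = 0.
Primal feasibility: A x = b.

This gives the KKT block system:
  [ Q   A^T ] [ x     ]   [-c ]
  [ A    0  ] [ lambda ] = [ b ]

Solving the linear system:
  x*      = (2.2, -0.6)
  lambda* = (5.2)
  f(x*)   = 14.1

x* = (2.2, -0.6), lambda* = (5.2)


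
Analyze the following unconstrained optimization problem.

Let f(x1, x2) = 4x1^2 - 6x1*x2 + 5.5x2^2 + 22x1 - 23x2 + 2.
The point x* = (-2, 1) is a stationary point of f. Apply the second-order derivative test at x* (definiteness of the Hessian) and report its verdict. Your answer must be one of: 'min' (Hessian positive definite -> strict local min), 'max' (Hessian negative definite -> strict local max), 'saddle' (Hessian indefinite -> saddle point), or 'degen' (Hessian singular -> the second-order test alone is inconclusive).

Compute the Hessian H = grad^2 f:
  H = [[8, -6], [-6, 11]]
Verify stationarity: grad f(x*) = H x* + g = (0, 0).
Eigenvalues of H: 3.3153, 15.6847.
Both eigenvalues > 0, so H is positive definite -> x* is a strict local min.

min


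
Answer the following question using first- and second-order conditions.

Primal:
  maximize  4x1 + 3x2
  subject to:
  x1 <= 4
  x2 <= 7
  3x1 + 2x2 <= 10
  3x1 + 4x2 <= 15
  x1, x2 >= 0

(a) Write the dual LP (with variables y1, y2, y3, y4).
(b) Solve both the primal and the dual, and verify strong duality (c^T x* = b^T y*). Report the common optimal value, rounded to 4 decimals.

The standard primal-dual pair for 'max c^T x s.t. A x <= b, x >= 0' is:
  Dual:  min b^T y  s.t.  A^T y >= c,  y >= 0.

So the dual LP is:
  minimize  4y1 + 7y2 + 10y3 + 15y4
  subject to:
    y1 + 3y3 + 3y4 >= 4
    y2 + 2y3 + 4y4 >= 3
    y1, y2, y3, y4 >= 0

Solving the primal: x* = (1.6667, 2.5).
  primal value c^T x* = 14.1667.
Solving the dual: y* = (0, 0, 1.1667, 0.1667).
  dual value b^T y* = 14.1667.
Strong duality: c^T x* = b^T y*. Confirmed.

14.1667


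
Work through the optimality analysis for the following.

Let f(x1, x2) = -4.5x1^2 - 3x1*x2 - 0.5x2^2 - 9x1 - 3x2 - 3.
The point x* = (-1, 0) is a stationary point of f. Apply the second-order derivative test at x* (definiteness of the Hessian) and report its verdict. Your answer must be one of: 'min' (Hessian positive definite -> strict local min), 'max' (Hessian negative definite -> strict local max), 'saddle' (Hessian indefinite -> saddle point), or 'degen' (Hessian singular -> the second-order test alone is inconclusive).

Compute the Hessian H = grad^2 f:
  H = [[-9, -3], [-3, -1]]
Verify stationarity: grad f(x*) = H x* + g = (0, 0).
Eigenvalues of H: -10, 0.
H has a zero eigenvalue (singular; negative semidefinite but not definite), so H is neither positive definite, negative definite, nor indefinite. The second-order test alone is inconclusive -> degen.
(Indeed, f is constant along the null direction of H through x*, so x* is not a strict local extremum.)

degen


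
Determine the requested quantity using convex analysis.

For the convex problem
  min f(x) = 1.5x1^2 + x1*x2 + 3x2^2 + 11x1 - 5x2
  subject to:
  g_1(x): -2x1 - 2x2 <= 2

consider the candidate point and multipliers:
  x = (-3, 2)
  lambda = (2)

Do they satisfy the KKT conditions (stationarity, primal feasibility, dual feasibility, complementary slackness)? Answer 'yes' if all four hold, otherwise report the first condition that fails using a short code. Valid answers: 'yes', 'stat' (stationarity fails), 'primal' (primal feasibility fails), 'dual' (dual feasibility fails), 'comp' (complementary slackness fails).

Gradient of f: grad f(x) = Q x + c = (4, 4)
Constraint values g_i(x) = a_i^T x - b_i:
  g_1((-3, 2)) = 0
Stationarity residual: grad f(x) + sum_i lambda_i a_i = (0, 0)
  -> stationarity OK
Primal feasibility (all g_i <= 0): OK
Dual feasibility (all lambda_i >= 0): OK
Complementary slackness (lambda_i * g_i(x) = 0 for all i): OK

Verdict: yes, KKT holds.

yes


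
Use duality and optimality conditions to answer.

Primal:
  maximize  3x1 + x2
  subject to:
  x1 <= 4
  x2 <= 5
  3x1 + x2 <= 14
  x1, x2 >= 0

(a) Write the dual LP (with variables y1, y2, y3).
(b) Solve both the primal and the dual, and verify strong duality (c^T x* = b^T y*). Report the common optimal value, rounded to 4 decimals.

The standard primal-dual pair for 'max c^T x s.t. A x <= b, x >= 0' is:
  Dual:  min b^T y  s.t.  A^T y >= c,  y >= 0.

So the dual LP is:
  minimize  4y1 + 5y2 + 14y3
  subject to:
    y1 + 3y3 >= 3
    y2 + y3 >= 1
    y1, y2, y3 >= 0

Solving the primal: x* = (3, 5).
  primal value c^T x* = 14.
Solving the dual: y* = (0, 0, 1).
  dual value b^T y* = 14.
Strong duality: c^T x* = b^T y*. Confirmed.

14


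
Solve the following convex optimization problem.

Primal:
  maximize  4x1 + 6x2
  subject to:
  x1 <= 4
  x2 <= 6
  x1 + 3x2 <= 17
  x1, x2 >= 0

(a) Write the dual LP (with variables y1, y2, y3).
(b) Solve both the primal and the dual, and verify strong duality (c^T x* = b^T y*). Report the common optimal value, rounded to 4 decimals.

The standard primal-dual pair for 'max c^T x s.t. A x <= b, x >= 0' is:
  Dual:  min b^T y  s.t.  A^T y >= c,  y >= 0.

So the dual LP is:
  minimize  4y1 + 6y2 + 17y3
  subject to:
    y1 + y3 >= 4
    y2 + 3y3 >= 6
    y1, y2, y3 >= 0

Solving the primal: x* = (4, 4.3333).
  primal value c^T x* = 42.
Solving the dual: y* = (2, 0, 2).
  dual value b^T y* = 42.
Strong duality: c^T x* = b^T y*. Confirmed.

42


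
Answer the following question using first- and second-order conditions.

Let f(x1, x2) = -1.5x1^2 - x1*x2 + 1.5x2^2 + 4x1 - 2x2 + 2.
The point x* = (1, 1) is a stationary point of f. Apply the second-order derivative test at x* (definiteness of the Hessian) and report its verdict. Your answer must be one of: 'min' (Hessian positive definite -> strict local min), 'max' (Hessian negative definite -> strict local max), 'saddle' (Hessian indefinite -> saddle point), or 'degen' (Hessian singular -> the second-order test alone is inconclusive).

Compute the Hessian H = grad^2 f:
  H = [[-3, -1], [-1, 3]]
Verify stationarity: grad f(x*) = H x* + g = (0, 0).
Eigenvalues of H: -3.1623, 3.1623.
Eigenvalues have mixed signs, so H is indefinite -> x* is a saddle point.

saddle


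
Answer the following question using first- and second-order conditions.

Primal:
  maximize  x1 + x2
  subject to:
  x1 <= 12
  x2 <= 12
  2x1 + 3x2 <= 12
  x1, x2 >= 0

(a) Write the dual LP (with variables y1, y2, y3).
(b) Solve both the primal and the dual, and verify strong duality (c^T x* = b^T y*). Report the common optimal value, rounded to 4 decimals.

The standard primal-dual pair for 'max c^T x s.t. A x <= b, x >= 0' is:
  Dual:  min b^T y  s.t.  A^T y >= c,  y >= 0.

So the dual LP is:
  minimize  12y1 + 12y2 + 12y3
  subject to:
    y1 + 2y3 >= 1
    y2 + 3y3 >= 1
    y1, y2, y3 >= 0

Solving the primal: x* = (6, 0).
  primal value c^T x* = 6.
Solving the dual: y* = (0, 0, 0.5).
  dual value b^T y* = 6.
Strong duality: c^T x* = b^T y*. Confirmed.

6


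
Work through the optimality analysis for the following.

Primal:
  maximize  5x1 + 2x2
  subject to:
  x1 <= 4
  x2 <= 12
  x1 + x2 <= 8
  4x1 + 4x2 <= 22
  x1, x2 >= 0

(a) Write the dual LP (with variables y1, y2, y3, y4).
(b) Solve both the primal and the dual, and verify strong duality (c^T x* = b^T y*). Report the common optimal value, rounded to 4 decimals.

The standard primal-dual pair for 'max c^T x s.t. A x <= b, x >= 0' is:
  Dual:  min b^T y  s.t.  A^T y >= c,  y >= 0.

So the dual LP is:
  minimize  4y1 + 12y2 + 8y3 + 22y4
  subject to:
    y1 + y3 + 4y4 >= 5
    y2 + y3 + 4y4 >= 2
    y1, y2, y3, y4 >= 0

Solving the primal: x* = (4, 1.5).
  primal value c^T x* = 23.
Solving the dual: y* = (3, 0, 0, 0.5).
  dual value b^T y* = 23.
Strong duality: c^T x* = b^T y*. Confirmed.

23


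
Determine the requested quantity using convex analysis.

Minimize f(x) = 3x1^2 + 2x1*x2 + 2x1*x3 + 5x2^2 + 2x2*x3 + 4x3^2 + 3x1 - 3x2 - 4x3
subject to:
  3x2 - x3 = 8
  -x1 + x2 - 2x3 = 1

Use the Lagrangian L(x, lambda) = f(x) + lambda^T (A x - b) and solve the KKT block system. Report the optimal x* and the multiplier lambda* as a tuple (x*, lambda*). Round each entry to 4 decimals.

Form the Lagrangian:
  L(x, lambda) = (1/2) x^T Q x + c^T x + lambda^T (A x - b)
Stationarity (grad_x L = 0): Q x + c + A^T lambda = 0.
Primal feasibility: A x = b.

This gives the KKT block system:
  [ Q   A^T ] [ x     ]   [-c ]
  [ A    0  ] [ lambda ] = [ b ]

Solving the linear system:
  x*      = (0.122, 2.9756, 0.9268)
  lambda* = (-13.4634, 11.5366)
  f(x*)   = 41.9512

x* = (0.122, 2.9756, 0.9268), lambda* = (-13.4634, 11.5366)


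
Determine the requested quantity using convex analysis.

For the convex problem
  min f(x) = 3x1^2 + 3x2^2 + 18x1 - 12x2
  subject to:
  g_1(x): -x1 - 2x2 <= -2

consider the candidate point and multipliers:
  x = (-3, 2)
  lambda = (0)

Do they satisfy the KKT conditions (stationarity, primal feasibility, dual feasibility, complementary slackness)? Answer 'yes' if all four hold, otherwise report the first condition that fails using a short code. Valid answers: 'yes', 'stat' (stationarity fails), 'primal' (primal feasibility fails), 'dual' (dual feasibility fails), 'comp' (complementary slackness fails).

Gradient of f: grad f(x) = Q x + c = (0, 0)
Constraint values g_i(x) = a_i^T x - b_i:
  g_1((-3, 2)) = 1
Stationarity residual: grad f(x) + sum_i lambda_i a_i = (0, 0)
  -> stationarity OK
Primal feasibility (all g_i <= 0): FAILS
Dual feasibility (all lambda_i >= 0): OK
Complementary slackness (lambda_i * g_i(x) = 0 for all i): OK

Verdict: the first failing condition is primal_feasibility -> primal.

primal


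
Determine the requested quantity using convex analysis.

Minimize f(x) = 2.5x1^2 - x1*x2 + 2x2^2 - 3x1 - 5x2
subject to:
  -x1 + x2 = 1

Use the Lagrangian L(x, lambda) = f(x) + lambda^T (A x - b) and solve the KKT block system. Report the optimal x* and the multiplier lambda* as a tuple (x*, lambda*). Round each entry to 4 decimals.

Form the Lagrangian:
  L(x, lambda) = (1/2) x^T Q x + c^T x + lambda^T (A x - b)
Stationarity (grad_x L = 0): Q x + c + A^T lambda = 0.
Primal feasibility: A x = b.

This gives the KKT block system:
  [ Q   A^T ] [ x     ]   [-c ]
  [ A    0  ] [ lambda ] = [ b ]

Solving the linear system:
  x*      = (0.7143, 1.7143)
  lambda* = (-1.1429)
  f(x*)   = -4.7857

x* = (0.7143, 1.7143), lambda* = (-1.1429)


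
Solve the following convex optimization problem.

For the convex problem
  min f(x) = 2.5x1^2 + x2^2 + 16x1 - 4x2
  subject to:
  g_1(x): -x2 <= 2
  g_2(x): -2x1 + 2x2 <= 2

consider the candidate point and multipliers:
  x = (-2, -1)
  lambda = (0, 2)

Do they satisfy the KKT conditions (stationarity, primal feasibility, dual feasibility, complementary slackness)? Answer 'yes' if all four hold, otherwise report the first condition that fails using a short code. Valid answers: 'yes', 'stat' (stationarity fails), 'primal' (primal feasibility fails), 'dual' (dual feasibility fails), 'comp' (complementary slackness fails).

Gradient of f: grad f(x) = Q x + c = (6, -6)
Constraint values g_i(x) = a_i^T x - b_i:
  g_1((-2, -1)) = -1
  g_2((-2, -1)) = 0
Stationarity residual: grad f(x) + sum_i lambda_i a_i = (2, -2)
  -> stationarity FAILS
Primal feasibility (all g_i <= 0): OK
Dual feasibility (all lambda_i >= 0): OK
Complementary slackness (lambda_i * g_i(x) = 0 for all i): OK

Verdict: the first failing condition is stationarity -> stat.

stat


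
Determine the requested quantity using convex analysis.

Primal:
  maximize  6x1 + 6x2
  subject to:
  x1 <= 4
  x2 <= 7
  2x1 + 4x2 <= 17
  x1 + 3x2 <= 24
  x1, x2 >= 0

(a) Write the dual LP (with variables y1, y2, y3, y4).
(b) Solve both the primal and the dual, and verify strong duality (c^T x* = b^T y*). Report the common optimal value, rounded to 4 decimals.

The standard primal-dual pair for 'max c^T x s.t. A x <= b, x >= 0' is:
  Dual:  min b^T y  s.t.  A^T y >= c,  y >= 0.

So the dual LP is:
  minimize  4y1 + 7y2 + 17y3 + 24y4
  subject to:
    y1 + 2y3 + y4 >= 6
    y2 + 4y3 + 3y4 >= 6
    y1, y2, y3, y4 >= 0

Solving the primal: x* = (4, 2.25).
  primal value c^T x* = 37.5.
Solving the dual: y* = (3, 0, 1.5, 0).
  dual value b^T y* = 37.5.
Strong duality: c^T x* = b^T y*. Confirmed.

37.5


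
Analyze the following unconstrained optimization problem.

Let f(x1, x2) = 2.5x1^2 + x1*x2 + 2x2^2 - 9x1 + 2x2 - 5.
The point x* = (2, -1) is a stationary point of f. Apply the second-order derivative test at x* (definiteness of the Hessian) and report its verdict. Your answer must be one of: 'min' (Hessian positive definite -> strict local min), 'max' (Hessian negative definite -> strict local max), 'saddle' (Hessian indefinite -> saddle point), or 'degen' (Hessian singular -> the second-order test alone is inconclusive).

Compute the Hessian H = grad^2 f:
  H = [[5, 1], [1, 4]]
Verify stationarity: grad f(x*) = H x* + g = (0, 0).
Eigenvalues of H: 3.382, 5.618.
Both eigenvalues > 0, so H is positive definite -> x* is a strict local min.

min


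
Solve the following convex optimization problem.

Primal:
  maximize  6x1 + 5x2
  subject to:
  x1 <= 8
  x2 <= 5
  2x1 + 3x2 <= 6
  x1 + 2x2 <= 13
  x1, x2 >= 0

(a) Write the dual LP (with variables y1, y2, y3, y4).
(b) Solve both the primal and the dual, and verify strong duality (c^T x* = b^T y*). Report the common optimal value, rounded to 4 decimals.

The standard primal-dual pair for 'max c^T x s.t. A x <= b, x >= 0' is:
  Dual:  min b^T y  s.t.  A^T y >= c,  y >= 0.

So the dual LP is:
  minimize  8y1 + 5y2 + 6y3 + 13y4
  subject to:
    y1 + 2y3 + y4 >= 6
    y2 + 3y3 + 2y4 >= 5
    y1, y2, y3, y4 >= 0

Solving the primal: x* = (3, 0).
  primal value c^T x* = 18.
Solving the dual: y* = (0, 0, 3, 0).
  dual value b^T y* = 18.
Strong duality: c^T x* = b^T y*. Confirmed.

18


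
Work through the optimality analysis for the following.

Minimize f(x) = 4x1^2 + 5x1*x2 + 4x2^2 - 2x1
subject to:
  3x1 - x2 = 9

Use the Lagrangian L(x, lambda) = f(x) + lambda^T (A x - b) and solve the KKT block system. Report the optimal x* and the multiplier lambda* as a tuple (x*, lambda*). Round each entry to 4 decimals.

Form the Lagrangian:
  L(x, lambda) = (1/2) x^T Q x + c^T x + lambda^T (A x - b)
Stationarity (grad_x L = 0): Q x + c + A^T lambda = 0.
Primal feasibility: A x = b.

This gives the KKT block system:
  [ Q   A^T ] [ x     ]   [-c ]
  [ A    0  ] [ lambda ] = [ b ]

Solving the linear system:
  x*      = (2.3909, -1.8273)
  lambda* = (-2.6636)
  f(x*)   = 9.5955

x* = (2.3909, -1.8273), lambda* = (-2.6636)


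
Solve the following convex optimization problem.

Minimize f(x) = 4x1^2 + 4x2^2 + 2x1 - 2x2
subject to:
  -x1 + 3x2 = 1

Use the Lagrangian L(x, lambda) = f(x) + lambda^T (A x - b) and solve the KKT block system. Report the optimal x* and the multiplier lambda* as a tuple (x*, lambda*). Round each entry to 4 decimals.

Form the Lagrangian:
  L(x, lambda) = (1/2) x^T Q x + c^T x + lambda^T (A x - b)
Stationarity (grad_x L = 0): Q x + c + A^T lambda = 0.
Primal feasibility: A x = b.

This gives the KKT block system:
  [ Q   A^T ] [ x     ]   [-c ]
  [ A    0  ] [ lambda ] = [ b ]

Solving the linear system:
  x*      = (-0.25, 0.25)
  lambda* = (0)
  f(x*)   = -0.5

x* = (-0.25, 0.25), lambda* = (0)


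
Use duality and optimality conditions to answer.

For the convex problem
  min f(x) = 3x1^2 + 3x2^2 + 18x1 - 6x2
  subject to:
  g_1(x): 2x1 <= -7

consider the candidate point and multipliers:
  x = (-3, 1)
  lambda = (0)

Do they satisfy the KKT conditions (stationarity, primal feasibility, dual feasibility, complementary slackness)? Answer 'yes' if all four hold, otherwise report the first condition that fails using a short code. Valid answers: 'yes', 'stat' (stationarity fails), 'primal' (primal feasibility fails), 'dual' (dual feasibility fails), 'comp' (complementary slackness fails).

Gradient of f: grad f(x) = Q x + c = (0, 0)
Constraint values g_i(x) = a_i^T x - b_i:
  g_1((-3, 1)) = 1
Stationarity residual: grad f(x) + sum_i lambda_i a_i = (0, 0)
  -> stationarity OK
Primal feasibility (all g_i <= 0): FAILS
Dual feasibility (all lambda_i >= 0): OK
Complementary slackness (lambda_i * g_i(x) = 0 for all i): OK

Verdict: the first failing condition is primal_feasibility -> primal.

primal


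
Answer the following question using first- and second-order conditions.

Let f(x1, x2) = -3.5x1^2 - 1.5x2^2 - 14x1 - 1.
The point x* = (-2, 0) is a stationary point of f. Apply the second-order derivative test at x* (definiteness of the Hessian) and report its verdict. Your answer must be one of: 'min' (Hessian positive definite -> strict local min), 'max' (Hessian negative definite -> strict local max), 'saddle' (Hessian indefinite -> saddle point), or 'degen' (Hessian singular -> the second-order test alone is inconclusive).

Compute the Hessian H = grad^2 f:
  H = [[-7, 0], [0, -3]]
Verify stationarity: grad f(x*) = H x* + g = (0, 0).
Eigenvalues of H: -7, -3.
Both eigenvalues < 0, so H is negative definite -> x* is a strict local max.

max


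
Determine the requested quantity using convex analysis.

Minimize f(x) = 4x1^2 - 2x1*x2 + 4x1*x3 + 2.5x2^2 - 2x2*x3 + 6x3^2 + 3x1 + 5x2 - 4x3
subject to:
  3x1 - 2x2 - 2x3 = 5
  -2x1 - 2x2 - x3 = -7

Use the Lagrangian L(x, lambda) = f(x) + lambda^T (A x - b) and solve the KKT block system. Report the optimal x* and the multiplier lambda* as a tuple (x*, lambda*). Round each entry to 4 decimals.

Form the Lagrangian:
  L(x, lambda) = (1/2) x^T Q x + c^T x + lambda^T (A x - b)
Stationarity (grad_x L = 0): Q x + c + A^T lambda = 0.
Primal feasibility: A x = b.

This gives the KKT block system:
  [ Q   A^T ] [ x     ]   [-c ]
  [ A    0  ] [ lambda ] = [ b ]

Solving the linear system:
  x*      = (2.3654, 1.221, -0.1728)
  lambda* = (-2.4141, 5.7739)
  f(x*)   = 33.1903

x* = (2.3654, 1.221, -0.1728), lambda* = (-2.4141, 5.7739)


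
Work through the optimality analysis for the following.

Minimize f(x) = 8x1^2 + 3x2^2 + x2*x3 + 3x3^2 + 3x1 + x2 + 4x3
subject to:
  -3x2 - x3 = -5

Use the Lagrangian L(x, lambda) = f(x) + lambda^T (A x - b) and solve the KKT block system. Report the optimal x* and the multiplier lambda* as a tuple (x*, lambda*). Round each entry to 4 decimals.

Form the Lagrangian:
  L(x, lambda) = (1/2) x^T Q x + c^T x + lambda^T (A x - b)
Stationarity (grad_x L = 0): Q x + c + A^T lambda = 0.
Primal feasibility: A x = b.

This gives the KKT block system:
  [ Q   A^T ] [ x     ]   [-c ]
  [ A    0  ] [ lambda ] = [ b ]

Solving the linear system:
  x*      = (-0.1875, 1.7778, -0.3333)
  lambda* = (3.7778)
  f(x*)   = 9.3854

x* = (-0.1875, 1.7778, -0.3333), lambda* = (3.7778)


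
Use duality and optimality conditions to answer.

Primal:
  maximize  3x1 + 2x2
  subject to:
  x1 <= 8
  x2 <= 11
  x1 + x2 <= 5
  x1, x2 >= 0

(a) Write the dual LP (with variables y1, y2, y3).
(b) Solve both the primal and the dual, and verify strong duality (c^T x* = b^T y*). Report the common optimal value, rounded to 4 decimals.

The standard primal-dual pair for 'max c^T x s.t. A x <= b, x >= 0' is:
  Dual:  min b^T y  s.t.  A^T y >= c,  y >= 0.

So the dual LP is:
  minimize  8y1 + 11y2 + 5y3
  subject to:
    y1 + y3 >= 3
    y2 + y3 >= 2
    y1, y2, y3 >= 0

Solving the primal: x* = (5, 0).
  primal value c^T x* = 15.
Solving the dual: y* = (0, 0, 3).
  dual value b^T y* = 15.
Strong duality: c^T x* = b^T y*. Confirmed.

15


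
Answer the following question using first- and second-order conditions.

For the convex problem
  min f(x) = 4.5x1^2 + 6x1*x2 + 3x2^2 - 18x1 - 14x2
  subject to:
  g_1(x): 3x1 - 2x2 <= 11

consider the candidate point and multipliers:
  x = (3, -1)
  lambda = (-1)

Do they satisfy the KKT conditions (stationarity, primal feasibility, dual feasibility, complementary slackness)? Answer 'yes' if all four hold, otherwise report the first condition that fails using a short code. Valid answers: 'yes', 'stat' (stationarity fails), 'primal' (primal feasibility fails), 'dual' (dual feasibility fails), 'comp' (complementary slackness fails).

Gradient of f: grad f(x) = Q x + c = (3, -2)
Constraint values g_i(x) = a_i^T x - b_i:
  g_1((3, -1)) = 0
Stationarity residual: grad f(x) + sum_i lambda_i a_i = (0, 0)
  -> stationarity OK
Primal feasibility (all g_i <= 0): OK
Dual feasibility (all lambda_i >= 0): FAILS
Complementary slackness (lambda_i * g_i(x) = 0 for all i): OK

Verdict: the first failing condition is dual_feasibility -> dual.

dual


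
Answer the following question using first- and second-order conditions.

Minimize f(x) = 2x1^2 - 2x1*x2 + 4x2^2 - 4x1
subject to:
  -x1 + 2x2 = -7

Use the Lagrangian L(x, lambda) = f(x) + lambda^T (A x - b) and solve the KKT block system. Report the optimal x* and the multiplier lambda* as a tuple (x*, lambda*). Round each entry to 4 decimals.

Form the Lagrangian:
  L(x, lambda) = (1/2) x^T Q x + c^T x + lambda^T (A x - b)
Stationarity (grad_x L = 0): Q x + c + A^T lambda = 0.
Primal feasibility: A x = b.

This gives the KKT block system:
  [ Q   A^T ] [ x     ]   [-c ]
  [ A    0  ] [ lambda ] = [ b ]

Solving the linear system:
  x*      = (2.75, -2.125)
  lambda* = (11.25)
  f(x*)   = 33.875

x* = (2.75, -2.125), lambda* = (11.25)


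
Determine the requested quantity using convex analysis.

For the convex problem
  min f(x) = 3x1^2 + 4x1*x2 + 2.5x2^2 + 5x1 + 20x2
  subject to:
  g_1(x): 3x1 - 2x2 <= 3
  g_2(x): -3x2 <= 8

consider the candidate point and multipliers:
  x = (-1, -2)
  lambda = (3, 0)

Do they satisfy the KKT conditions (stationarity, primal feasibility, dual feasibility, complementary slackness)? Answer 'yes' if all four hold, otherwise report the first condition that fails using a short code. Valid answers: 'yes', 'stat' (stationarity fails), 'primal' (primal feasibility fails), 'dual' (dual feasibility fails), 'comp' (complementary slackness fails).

Gradient of f: grad f(x) = Q x + c = (-9, 6)
Constraint values g_i(x) = a_i^T x - b_i:
  g_1((-1, -2)) = -2
  g_2((-1, -2)) = -2
Stationarity residual: grad f(x) + sum_i lambda_i a_i = (0, 0)
  -> stationarity OK
Primal feasibility (all g_i <= 0): OK
Dual feasibility (all lambda_i >= 0): OK
Complementary slackness (lambda_i * g_i(x) = 0 for all i): FAILS

Verdict: the first failing condition is complementary_slackness -> comp.

comp


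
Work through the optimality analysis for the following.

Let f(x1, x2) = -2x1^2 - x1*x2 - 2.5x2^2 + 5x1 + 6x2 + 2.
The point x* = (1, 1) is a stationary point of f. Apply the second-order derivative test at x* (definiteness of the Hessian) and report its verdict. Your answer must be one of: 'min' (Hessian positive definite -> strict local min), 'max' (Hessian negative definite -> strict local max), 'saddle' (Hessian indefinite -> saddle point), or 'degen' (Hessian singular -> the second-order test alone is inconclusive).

Compute the Hessian H = grad^2 f:
  H = [[-4, -1], [-1, -5]]
Verify stationarity: grad f(x*) = H x* + g = (0, 0).
Eigenvalues of H: -5.618, -3.382.
Both eigenvalues < 0, so H is negative definite -> x* is a strict local max.

max


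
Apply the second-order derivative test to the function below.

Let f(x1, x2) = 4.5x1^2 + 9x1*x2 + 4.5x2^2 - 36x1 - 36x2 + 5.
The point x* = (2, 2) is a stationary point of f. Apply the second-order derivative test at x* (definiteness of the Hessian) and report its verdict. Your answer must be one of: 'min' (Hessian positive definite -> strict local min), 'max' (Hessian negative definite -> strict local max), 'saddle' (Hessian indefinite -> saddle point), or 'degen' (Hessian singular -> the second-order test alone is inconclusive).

Compute the Hessian H = grad^2 f:
  H = [[9, 9], [9, 9]]
Verify stationarity: grad f(x*) = H x* + g = (0, 0).
Eigenvalues of H: 0, 18.
H has a zero eigenvalue (singular; positive semidefinite but not definite), so H is neither positive definite, negative definite, nor indefinite. The second-order test alone is inconclusive -> degen.
(Indeed, f is constant along the null direction of H through x*, so x* is not a strict local extremum.)

degen


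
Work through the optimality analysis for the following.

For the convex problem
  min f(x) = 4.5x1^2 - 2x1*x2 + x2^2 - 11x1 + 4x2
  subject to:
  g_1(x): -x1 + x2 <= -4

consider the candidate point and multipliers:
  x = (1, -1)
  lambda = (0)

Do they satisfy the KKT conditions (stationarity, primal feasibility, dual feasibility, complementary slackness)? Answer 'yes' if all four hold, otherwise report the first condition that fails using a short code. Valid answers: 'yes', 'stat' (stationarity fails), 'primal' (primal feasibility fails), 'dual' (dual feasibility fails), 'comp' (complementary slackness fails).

Gradient of f: grad f(x) = Q x + c = (0, 0)
Constraint values g_i(x) = a_i^T x - b_i:
  g_1((1, -1)) = 2
Stationarity residual: grad f(x) + sum_i lambda_i a_i = (0, 0)
  -> stationarity OK
Primal feasibility (all g_i <= 0): FAILS
Dual feasibility (all lambda_i >= 0): OK
Complementary slackness (lambda_i * g_i(x) = 0 for all i): OK

Verdict: the first failing condition is primal_feasibility -> primal.

primal


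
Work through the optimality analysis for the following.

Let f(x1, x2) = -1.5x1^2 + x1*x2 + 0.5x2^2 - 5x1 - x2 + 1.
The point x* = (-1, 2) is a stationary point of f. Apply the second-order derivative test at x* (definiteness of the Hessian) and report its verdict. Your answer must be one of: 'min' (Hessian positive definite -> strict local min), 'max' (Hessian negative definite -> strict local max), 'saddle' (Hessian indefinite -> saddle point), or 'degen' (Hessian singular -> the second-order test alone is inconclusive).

Compute the Hessian H = grad^2 f:
  H = [[-3, 1], [1, 1]]
Verify stationarity: grad f(x*) = H x* + g = (0, 0).
Eigenvalues of H: -3.2361, 1.2361.
Eigenvalues have mixed signs, so H is indefinite -> x* is a saddle point.

saddle


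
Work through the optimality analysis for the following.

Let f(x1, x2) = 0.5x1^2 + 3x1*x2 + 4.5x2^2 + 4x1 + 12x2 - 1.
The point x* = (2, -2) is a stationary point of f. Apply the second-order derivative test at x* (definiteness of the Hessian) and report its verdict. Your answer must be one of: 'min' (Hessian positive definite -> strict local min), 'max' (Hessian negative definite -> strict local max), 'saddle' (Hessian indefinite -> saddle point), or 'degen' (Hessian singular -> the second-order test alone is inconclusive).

Compute the Hessian H = grad^2 f:
  H = [[1, 3], [3, 9]]
Verify stationarity: grad f(x*) = H x* + g = (0, 0).
Eigenvalues of H: 0, 10.
H has a zero eigenvalue (singular; positive semidefinite but not definite), so H is neither positive definite, negative definite, nor indefinite. The second-order test alone is inconclusive -> degen.
(Indeed, f is constant along the null direction of H through x*, so x* is not a strict local extremum.)

degen


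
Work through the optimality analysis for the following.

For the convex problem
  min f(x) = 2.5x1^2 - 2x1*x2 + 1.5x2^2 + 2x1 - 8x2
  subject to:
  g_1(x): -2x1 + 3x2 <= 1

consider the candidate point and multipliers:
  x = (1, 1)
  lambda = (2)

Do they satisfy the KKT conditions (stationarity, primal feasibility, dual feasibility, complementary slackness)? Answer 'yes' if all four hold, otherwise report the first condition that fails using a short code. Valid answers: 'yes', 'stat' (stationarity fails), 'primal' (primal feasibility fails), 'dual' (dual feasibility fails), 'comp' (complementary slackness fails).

Gradient of f: grad f(x) = Q x + c = (5, -7)
Constraint values g_i(x) = a_i^T x - b_i:
  g_1((1, 1)) = 0
Stationarity residual: grad f(x) + sum_i lambda_i a_i = (1, -1)
  -> stationarity FAILS
Primal feasibility (all g_i <= 0): OK
Dual feasibility (all lambda_i >= 0): OK
Complementary slackness (lambda_i * g_i(x) = 0 for all i): OK

Verdict: the first failing condition is stationarity -> stat.

stat


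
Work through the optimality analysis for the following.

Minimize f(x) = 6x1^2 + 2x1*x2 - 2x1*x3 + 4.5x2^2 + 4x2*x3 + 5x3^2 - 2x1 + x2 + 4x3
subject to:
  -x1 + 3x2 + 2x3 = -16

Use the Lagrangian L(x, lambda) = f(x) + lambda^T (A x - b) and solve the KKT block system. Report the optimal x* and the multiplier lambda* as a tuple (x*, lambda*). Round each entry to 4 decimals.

Form the Lagrangian:
  L(x, lambda) = (1/2) x^T Q x + c^T x + lambda^T (A x - b)
Stationarity (grad_x L = 0): Q x + c + A^T lambda = 0.
Primal feasibility: A x = b.

This gives the KKT block system:
  [ Q   A^T ] [ x     ]   [-c ]
  [ A    0  ] [ lambda ] = [ b ]

Solving the linear system:
  x*      = (1.7515, -4.2115, -0.807)
  lambda* = (12.2094)
  f(x*)   = 92.2043

x* = (1.7515, -4.2115, -0.807), lambda* = (12.2094)


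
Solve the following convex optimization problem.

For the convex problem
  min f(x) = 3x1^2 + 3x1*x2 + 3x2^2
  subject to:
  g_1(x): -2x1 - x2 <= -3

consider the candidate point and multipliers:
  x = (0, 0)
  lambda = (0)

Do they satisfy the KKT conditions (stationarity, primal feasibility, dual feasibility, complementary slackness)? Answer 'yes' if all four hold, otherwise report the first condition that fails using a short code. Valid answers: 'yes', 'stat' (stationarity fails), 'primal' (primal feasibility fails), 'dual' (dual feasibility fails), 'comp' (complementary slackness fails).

Gradient of f: grad f(x) = Q x + c = (0, 0)
Constraint values g_i(x) = a_i^T x - b_i:
  g_1((0, 0)) = 3
Stationarity residual: grad f(x) + sum_i lambda_i a_i = (0, 0)
  -> stationarity OK
Primal feasibility (all g_i <= 0): FAILS
Dual feasibility (all lambda_i >= 0): OK
Complementary slackness (lambda_i * g_i(x) = 0 for all i): OK

Verdict: the first failing condition is primal_feasibility -> primal.

primal


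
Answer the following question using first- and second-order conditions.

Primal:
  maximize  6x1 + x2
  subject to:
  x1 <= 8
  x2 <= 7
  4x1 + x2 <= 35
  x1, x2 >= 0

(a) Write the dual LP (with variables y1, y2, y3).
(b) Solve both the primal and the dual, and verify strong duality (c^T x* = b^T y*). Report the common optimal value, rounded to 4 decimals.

The standard primal-dual pair for 'max c^T x s.t. A x <= b, x >= 0' is:
  Dual:  min b^T y  s.t.  A^T y >= c,  y >= 0.

So the dual LP is:
  minimize  8y1 + 7y2 + 35y3
  subject to:
    y1 + 4y3 >= 6
    y2 + y3 >= 1
    y1, y2, y3 >= 0

Solving the primal: x* = (8, 3).
  primal value c^T x* = 51.
Solving the dual: y* = (2, 0, 1).
  dual value b^T y* = 51.
Strong duality: c^T x* = b^T y*. Confirmed.

51


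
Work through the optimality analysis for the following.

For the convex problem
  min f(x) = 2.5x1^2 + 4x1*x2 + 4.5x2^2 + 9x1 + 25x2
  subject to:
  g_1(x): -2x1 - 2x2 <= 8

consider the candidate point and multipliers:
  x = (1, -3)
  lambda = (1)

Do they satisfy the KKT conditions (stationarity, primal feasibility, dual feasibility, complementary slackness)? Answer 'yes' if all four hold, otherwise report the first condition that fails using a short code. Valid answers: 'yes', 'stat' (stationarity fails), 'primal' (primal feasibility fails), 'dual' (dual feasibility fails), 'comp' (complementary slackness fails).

Gradient of f: grad f(x) = Q x + c = (2, 2)
Constraint values g_i(x) = a_i^T x - b_i:
  g_1((1, -3)) = -4
Stationarity residual: grad f(x) + sum_i lambda_i a_i = (0, 0)
  -> stationarity OK
Primal feasibility (all g_i <= 0): OK
Dual feasibility (all lambda_i >= 0): OK
Complementary slackness (lambda_i * g_i(x) = 0 for all i): FAILS

Verdict: the first failing condition is complementary_slackness -> comp.

comp


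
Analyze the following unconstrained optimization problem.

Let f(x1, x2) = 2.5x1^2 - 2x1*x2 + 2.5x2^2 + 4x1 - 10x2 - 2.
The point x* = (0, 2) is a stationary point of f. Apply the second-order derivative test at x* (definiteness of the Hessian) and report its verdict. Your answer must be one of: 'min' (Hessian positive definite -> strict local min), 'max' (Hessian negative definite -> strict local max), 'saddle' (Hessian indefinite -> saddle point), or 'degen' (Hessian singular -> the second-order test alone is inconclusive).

Compute the Hessian H = grad^2 f:
  H = [[5, -2], [-2, 5]]
Verify stationarity: grad f(x*) = H x* + g = (0, 0).
Eigenvalues of H: 3, 7.
Both eigenvalues > 0, so H is positive definite -> x* is a strict local min.

min


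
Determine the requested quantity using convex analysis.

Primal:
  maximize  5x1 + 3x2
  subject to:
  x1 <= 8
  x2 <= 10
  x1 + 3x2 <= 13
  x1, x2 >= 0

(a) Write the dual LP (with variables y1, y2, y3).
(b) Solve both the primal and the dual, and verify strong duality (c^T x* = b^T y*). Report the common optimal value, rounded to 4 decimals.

The standard primal-dual pair for 'max c^T x s.t. A x <= b, x >= 0' is:
  Dual:  min b^T y  s.t.  A^T y >= c,  y >= 0.

So the dual LP is:
  minimize  8y1 + 10y2 + 13y3
  subject to:
    y1 + y3 >= 5
    y2 + 3y3 >= 3
    y1, y2, y3 >= 0

Solving the primal: x* = (8, 1.6667).
  primal value c^T x* = 45.
Solving the dual: y* = (4, 0, 1).
  dual value b^T y* = 45.
Strong duality: c^T x* = b^T y*. Confirmed.

45


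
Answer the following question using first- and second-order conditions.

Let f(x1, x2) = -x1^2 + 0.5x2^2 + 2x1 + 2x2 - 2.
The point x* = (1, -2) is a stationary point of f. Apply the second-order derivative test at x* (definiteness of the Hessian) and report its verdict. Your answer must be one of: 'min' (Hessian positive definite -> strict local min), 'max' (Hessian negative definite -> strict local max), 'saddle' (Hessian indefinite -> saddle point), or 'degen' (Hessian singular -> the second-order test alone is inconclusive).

Compute the Hessian H = grad^2 f:
  H = [[-2, 0], [0, 1]]
Verify stationarity: grad f(x*) = H x* + g = (0, 0).
Eigenvalues of H: -2, 1.
Eigenvalues have mixed signs, so H is indefinite -> x* is a saddle point.

saddle


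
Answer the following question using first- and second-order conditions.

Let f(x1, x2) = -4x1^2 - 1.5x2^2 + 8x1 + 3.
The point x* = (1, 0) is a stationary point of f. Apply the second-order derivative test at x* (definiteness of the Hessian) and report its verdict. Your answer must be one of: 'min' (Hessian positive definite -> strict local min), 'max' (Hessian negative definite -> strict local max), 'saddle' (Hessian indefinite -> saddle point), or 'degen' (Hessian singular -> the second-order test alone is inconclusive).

Compute the Hessian H = grad^2 f:
  H = [[-8, 0], [0, -3]]
Verify stationarity: grad f(x*) = H x* + g = (0, 0).
Eigenvalues of H: -8, -3.
Both eigenvalues < 0, so H is negative definite -> x* is a strict local max.

max


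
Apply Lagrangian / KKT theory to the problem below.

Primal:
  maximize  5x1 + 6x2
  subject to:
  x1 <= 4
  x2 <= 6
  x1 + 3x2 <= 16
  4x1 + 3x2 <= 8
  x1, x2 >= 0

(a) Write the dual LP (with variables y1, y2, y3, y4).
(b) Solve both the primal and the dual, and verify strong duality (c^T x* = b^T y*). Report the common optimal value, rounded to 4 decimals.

The standard primal-dual pair for 'max c^T x s.t. A x <= b, x >= 0' is:
  Dual:  min b^T y  s.t.  A^T y >= c,  y >= 0.

So the dual LP is:
  minimize  4y1 + 6y2 + 16y3 + 8y4
  subject to:
    y1 + y3 + 4y4 >= 5
    y2 + 3y3 + 3y4 >= 6
    y1, y2, y3, y4 >= 0

Solving the primal: x* = (0, 2.6667).
  primal value c^T x* = 16.
Solving the dual: y* = (0, 0, 0, 2).
  dual value b^T y* = 16.
Strong duality: c^T x* = b^T y*. Confirmed.

16
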